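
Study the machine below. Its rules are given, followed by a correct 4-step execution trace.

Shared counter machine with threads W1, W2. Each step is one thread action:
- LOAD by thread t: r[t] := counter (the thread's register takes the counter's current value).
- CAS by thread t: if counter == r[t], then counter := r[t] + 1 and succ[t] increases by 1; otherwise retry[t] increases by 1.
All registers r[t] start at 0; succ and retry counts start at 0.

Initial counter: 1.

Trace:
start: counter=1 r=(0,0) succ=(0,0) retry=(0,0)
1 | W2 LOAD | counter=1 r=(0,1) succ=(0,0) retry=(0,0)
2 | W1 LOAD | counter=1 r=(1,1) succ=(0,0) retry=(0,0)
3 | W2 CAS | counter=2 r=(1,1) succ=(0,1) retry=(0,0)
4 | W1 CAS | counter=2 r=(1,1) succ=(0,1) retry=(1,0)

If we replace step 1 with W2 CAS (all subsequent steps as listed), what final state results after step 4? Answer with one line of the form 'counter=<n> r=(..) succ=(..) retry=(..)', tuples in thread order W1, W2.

(re-executing from step 1 with the substitution; state before step 1: counter=1 r=(0,0) succ=(0,0) retry=(0,0))
1 | W2 CAS | counter=1 r=(0,0) succ=(0,0) retry=(0,1)
2 | W1 LOAD | counter=1 r=(1,0) succ=(0,0) retry=(0,1)
3 | W2 CAS | counter=1 r=(1,0) succ=(0,0) retry=(0,2)
4 | W1 CAS | counter=2 r=(1,0) succ=(1,0) retry=(0,2)

counter=2 r=(1,0) succ=(1,0) retry=(0,2)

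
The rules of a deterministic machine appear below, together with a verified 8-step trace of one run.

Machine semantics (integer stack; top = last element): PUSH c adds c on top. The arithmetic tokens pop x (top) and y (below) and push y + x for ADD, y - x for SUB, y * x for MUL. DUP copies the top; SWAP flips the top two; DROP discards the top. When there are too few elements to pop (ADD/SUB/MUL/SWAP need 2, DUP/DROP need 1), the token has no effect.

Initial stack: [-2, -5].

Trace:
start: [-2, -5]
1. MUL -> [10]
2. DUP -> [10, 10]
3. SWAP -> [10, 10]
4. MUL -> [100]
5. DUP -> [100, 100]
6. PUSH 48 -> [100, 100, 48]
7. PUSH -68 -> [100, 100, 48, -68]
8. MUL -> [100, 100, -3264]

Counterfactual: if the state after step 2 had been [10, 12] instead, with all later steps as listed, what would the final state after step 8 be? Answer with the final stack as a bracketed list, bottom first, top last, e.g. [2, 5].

state after step 2 := [10, 12]
3. SWAP -> [12, 10]
4. MUL -> [120]
5. DUP -> [120, 120]
6. PUSH 48 -> [120, 120, 48]
7. PUSH -68 -> [120, 120, 48, -68]
8. MUL -> [120, 120, -3264]

[120, 120, -3264]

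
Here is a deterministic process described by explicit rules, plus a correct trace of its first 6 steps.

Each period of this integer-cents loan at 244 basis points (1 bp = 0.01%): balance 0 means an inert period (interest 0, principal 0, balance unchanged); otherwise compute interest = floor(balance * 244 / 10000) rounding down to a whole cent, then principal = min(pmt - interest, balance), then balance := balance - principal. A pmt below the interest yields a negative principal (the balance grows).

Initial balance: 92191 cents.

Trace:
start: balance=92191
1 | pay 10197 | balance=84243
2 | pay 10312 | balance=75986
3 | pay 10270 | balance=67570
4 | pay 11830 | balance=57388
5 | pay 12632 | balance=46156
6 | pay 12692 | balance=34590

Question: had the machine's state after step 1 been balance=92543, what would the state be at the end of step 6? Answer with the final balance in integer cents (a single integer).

43953

state after step 1 := balance=92543
2 | pay 10312 | balance=84489
3 | pay 10270 | balance=76280
4 | pay 11830 | balance=66311
5 | pay 12632 | balance=55296
6 | pay 12692 | balance=43953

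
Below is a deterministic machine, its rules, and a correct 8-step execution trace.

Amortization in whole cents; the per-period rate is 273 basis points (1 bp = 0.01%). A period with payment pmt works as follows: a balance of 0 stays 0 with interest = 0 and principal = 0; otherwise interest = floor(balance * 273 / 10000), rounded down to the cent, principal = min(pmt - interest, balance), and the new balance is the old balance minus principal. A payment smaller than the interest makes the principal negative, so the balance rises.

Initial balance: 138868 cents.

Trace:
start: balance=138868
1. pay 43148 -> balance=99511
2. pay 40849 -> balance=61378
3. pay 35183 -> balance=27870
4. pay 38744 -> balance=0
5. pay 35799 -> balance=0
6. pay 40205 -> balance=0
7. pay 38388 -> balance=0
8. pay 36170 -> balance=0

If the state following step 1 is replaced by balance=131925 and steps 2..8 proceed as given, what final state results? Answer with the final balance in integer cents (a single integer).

state after step 1 := balance=131925
2. pay 40849 -> balance=94677
3. pay 35183 -> balance=62078
4. pay 38744 -> balance=25028
5. pay 35799 -> balance=0
6. pay 40205 -> balance=0
7. pay 38388 -> balance=0
8. pay 36170 -> balance=0

0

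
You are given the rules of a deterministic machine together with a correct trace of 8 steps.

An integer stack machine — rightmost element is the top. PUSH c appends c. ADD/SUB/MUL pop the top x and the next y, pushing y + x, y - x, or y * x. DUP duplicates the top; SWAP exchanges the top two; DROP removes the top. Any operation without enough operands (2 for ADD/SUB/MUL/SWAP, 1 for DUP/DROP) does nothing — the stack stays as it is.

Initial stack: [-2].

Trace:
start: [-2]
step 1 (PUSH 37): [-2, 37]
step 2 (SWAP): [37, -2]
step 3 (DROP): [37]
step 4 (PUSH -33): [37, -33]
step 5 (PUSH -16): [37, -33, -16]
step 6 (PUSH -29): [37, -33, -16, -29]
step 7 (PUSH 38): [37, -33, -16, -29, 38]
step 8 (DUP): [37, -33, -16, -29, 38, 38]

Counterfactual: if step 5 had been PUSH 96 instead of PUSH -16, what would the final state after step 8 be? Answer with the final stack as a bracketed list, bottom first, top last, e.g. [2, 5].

(re-executing from step 5 with the substitution; state before step 5: [37, -33])
step 5 (PUSH 96): [37, -33, 96]
step 6 (PUSH -29): [37, -33, 96, -29]
step 7 (PUSH 38): [37, -33, 96, -29, 38]
step 8 (DUP): [37, -33, 96, -29, 38, 38]

[37, -33, 96, -29, 38, 38]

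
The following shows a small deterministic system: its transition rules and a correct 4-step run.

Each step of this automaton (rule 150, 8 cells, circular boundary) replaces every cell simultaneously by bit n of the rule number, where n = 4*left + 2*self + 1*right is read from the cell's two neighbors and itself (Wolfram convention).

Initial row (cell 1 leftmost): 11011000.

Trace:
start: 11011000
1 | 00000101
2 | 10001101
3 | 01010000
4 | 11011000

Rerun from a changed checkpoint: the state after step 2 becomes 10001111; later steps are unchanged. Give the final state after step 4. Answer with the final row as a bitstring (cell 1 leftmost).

01010010

state after step 2 := 10001111
3 | 01010111
4 | 01010010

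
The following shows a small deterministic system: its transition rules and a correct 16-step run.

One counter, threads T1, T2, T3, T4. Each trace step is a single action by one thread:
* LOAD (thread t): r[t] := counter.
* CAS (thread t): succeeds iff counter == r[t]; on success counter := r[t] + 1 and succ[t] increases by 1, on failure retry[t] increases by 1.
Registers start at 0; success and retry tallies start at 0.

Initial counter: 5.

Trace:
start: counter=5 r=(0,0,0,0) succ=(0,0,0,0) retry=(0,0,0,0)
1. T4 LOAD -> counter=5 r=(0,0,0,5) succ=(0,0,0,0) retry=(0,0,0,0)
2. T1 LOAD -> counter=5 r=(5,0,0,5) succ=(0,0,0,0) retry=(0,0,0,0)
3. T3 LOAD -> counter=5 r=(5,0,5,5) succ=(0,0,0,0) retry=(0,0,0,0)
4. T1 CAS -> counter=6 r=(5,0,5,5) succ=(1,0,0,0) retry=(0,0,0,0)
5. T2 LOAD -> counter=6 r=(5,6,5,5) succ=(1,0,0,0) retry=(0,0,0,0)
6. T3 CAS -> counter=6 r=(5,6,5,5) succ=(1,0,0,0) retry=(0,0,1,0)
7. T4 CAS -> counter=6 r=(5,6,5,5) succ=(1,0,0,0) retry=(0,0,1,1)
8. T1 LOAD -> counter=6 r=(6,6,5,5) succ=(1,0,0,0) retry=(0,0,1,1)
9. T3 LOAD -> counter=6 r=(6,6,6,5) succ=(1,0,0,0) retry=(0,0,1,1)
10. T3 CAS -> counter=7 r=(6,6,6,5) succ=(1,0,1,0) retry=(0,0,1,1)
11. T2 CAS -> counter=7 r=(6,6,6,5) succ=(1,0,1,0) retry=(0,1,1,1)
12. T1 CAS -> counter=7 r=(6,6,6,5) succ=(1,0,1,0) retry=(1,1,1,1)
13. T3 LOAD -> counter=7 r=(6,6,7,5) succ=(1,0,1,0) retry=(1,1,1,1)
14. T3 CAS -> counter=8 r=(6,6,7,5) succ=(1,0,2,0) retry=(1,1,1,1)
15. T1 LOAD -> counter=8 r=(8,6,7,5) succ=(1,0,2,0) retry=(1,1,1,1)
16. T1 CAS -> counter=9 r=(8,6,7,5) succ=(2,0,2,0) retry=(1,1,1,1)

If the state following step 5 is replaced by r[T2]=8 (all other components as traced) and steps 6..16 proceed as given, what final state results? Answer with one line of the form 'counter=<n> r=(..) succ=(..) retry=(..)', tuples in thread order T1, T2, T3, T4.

counter=9 r=(8,8,7,5) succ=(2,0,2,0) retry=(1,1,1,1)

state after step 5 := counter=6 r=(5,8,5,5) succ=(1,0,0,0) retry=(0,0,0,0)
6. T3 CAS -> counter=6 r=(5,8,5,5) succ=(1,0,0,0) retry=(0,0,1,0)
7. T4 CAS -> counter=6 r=(5,8,5,5) succ=(1,0,0,0) retry=(0,0,1,1)
8. T1 LOAD -> counter=6 r=(6,8,5,5) succ=(1,0,0,0) retry=(0,0,1,1)
9. T3 LOAD -> counter=6 r=(6,8,6,5) succ=(1,0,0,0) retry=(0,0,1,1)
10. T3 CAS -> counter=7 r=(6,8,6,5) succ=(1,0,1,0) retry=(0,0,1,1)
11. T2 CAS -> counter=7 r=(6,8,6,5) succ=(1,0,1,0) retry=(0,1,1,1)
12. T1 CAS -> counter=7 r=(6,8,6,5) succ=(1,0,1,0) retry=(1,1,1,1)
13. T3 LOAD -> counter=7 r=(6,8,7,5) succ=(1,0,1,0) retry=(1,1,1,1)
14. T3 CAS -> counter=8 r=(6,8,7,5) succ=(1,0,2,0) retry=(1,1,1,1)
15. T1 LOAD -> counter=8 r=(8,8,7,5) succ=(1,0,2,0) retry=(1,1,1,1)
16. T1 CAS -> counter=9 r=(8,8,7,5) succ=(2,0,2,0) retry=(1,1,1,1)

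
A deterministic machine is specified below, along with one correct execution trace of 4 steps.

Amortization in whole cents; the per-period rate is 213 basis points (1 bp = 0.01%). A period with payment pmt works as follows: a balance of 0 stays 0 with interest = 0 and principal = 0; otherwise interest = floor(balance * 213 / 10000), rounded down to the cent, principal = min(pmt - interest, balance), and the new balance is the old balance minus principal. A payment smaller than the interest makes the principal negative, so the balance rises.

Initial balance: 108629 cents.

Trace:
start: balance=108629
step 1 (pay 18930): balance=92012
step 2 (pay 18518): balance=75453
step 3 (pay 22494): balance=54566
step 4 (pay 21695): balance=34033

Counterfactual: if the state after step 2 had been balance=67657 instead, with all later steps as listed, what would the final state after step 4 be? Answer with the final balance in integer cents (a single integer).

state after step 2 := balance=67657
step 3 (pay 22494): balance=46604
step 4 (pay 21695): balance=25901

25901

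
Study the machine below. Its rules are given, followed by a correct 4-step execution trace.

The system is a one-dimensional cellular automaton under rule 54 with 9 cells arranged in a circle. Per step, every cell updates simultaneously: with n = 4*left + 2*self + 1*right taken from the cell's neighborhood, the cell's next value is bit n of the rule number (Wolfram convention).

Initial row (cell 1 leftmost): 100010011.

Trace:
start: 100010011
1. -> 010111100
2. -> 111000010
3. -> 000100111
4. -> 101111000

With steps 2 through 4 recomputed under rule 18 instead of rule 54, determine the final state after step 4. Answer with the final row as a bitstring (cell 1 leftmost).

101001010

(re-executing steps 2..4 under rule 18; state before step 2: 010111100)
2. -> 100000010
3. -> 010000100
4. -> 101001010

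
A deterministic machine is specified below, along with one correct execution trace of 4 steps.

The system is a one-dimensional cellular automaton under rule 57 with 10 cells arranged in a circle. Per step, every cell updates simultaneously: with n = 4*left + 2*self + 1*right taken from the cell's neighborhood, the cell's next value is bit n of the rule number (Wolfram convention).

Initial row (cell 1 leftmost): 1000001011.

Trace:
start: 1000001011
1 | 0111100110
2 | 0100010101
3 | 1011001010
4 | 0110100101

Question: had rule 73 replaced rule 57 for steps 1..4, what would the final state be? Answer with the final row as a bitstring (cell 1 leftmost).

(re-executing steps 1..4 under rule 73; state before step 1: 1000001011)
1 | 1011100010
2 | 0010101000
3 | 1000000011
4 | 1011111010

1011111010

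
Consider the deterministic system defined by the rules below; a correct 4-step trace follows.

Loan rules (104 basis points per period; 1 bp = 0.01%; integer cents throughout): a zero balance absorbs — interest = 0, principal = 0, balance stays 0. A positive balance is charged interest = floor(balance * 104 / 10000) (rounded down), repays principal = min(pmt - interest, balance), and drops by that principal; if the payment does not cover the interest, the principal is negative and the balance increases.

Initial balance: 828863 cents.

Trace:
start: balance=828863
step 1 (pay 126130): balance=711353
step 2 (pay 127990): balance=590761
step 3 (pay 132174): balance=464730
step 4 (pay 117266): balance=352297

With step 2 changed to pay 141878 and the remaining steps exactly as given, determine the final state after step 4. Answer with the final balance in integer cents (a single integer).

(re-executing from step 2 with the substitution; state before step 2: balance=711353)
step 2 (pay 141878): balance=576873
step 3 (pay 132174): balance=450698
step 4 (pay 117266): balance=338119

338119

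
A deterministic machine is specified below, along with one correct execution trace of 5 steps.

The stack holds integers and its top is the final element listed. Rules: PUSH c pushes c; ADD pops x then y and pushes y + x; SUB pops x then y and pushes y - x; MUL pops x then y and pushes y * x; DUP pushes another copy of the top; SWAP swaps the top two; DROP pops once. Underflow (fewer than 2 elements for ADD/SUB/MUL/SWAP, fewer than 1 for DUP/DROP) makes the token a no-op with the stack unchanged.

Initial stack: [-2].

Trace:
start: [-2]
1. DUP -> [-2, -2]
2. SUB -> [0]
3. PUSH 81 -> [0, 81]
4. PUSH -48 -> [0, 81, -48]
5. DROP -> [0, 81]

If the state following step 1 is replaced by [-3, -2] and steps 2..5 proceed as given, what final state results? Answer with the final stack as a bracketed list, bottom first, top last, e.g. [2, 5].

state after step 1 := [-3, -2]
2. SUB -> [-1]
3. PUSH 81 -> [-1, 81]
4. PUSH -48 -> [-1, 81, -48]
5. DROP -> [-1, 81]

[-1, 81]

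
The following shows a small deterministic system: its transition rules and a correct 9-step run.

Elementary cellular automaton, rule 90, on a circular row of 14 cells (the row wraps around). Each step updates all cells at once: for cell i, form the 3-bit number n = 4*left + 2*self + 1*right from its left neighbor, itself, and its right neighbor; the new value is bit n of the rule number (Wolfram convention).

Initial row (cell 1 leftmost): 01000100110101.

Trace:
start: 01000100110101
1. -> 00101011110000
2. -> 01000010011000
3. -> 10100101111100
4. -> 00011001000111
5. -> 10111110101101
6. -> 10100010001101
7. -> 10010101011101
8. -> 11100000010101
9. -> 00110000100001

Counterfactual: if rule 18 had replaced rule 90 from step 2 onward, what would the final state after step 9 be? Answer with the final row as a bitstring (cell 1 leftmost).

(re-executing steps 2..9 under rule 18; state before step 2: 00101011110000)
2. -> 01000000001000
3. -> 10100000010100
4. -> 00010000100011
5. -> 10101001010100
6. -> 00000110000011
7. -> 10001001000100
8. -> 01010110101011
9. -> 00000000000000

00000000000000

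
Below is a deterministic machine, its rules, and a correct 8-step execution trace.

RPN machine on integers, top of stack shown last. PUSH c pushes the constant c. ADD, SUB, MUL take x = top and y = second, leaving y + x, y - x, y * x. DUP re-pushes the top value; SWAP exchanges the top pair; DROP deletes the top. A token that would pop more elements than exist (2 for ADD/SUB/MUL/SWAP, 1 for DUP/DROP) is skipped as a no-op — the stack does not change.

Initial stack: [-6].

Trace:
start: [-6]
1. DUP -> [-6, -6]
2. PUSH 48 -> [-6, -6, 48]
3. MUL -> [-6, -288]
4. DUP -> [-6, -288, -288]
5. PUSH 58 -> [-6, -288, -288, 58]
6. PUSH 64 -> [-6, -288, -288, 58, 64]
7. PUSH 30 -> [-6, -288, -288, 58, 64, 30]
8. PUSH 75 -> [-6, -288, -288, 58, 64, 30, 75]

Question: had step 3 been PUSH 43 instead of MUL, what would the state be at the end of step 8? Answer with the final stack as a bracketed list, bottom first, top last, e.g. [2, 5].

[-6, -6, 48, 43, 43, 58, 64, 30, 75]

(re-executing from step 3 with the substitution; state before step 3: [-6, -6, 48])
3. PUSH 43 -> [-6, -6, 48, 43]
4. DUP -> [-6, -6, 48, 43, 43]
5. PUSH 58 -> [-6, -6, 48, 43, 43, 58]
6. PUSH 64 -> [-6, -6, 48, 43, 43, 58, 64]
7. PUSH 30 -> [-6, -6, 48, 43, 43, 58, 64, 30]
8. PUSH 75 -> [-6, -6, 48, 43, 43, 58, 64, 30, 75]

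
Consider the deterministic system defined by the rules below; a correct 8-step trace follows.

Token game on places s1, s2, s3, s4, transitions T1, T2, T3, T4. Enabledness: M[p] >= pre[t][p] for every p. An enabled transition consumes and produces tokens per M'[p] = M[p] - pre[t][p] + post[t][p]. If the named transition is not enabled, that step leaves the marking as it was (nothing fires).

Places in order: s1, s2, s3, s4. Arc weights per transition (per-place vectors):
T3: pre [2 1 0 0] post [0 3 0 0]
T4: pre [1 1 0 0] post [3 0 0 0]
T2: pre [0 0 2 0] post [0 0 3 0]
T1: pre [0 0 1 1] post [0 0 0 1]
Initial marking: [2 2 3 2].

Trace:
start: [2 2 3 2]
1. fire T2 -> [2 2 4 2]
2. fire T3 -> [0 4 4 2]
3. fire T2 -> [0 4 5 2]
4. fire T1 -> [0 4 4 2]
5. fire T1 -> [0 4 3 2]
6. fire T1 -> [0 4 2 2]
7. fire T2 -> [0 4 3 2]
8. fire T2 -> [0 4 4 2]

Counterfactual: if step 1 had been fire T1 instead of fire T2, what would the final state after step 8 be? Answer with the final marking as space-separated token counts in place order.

0 4 0 2

(re-executing from step 1 with the substitution; state before step 1: [2 2 3 2])
1. fire T1 -> [2 2 2 2]
2. fire T3 -> [0 4 2 2]
3. fire T2 -> [0 4 3 2]
4. fire T1 -> [0 4 2 2]
5. fire T1 -> [0 4 1 2]
6. fire T1 -> [0 4 0 2]
7. fire T2 -> [0 4 0 2]
8. fire T2 -> [0 4 0 2]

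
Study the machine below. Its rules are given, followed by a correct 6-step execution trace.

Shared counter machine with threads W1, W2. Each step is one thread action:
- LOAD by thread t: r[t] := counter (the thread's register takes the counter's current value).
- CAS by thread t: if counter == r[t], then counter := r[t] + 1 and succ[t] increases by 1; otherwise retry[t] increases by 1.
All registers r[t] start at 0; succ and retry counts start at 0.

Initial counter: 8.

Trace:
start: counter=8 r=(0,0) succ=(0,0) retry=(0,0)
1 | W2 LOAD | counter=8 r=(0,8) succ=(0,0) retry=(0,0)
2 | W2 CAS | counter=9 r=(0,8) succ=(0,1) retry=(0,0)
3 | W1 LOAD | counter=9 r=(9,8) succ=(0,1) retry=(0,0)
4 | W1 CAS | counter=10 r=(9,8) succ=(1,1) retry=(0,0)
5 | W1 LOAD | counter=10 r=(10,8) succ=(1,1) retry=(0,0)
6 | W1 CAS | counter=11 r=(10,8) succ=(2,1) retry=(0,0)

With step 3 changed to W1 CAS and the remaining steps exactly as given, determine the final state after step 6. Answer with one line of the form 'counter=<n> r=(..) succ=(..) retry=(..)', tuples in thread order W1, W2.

(re-executing from step 3 with the substitution; state before step 3: counter=9 r=(0,8) succ=(0,1) retry=(0,0))
3 | W1 CAS | counter=9 r=(0,8) succ=(0,1) retry=(1,0)
4 | W1 CAS | counter=9 r=(0,8) succ=(0,1) retry=(2,0)
5 | W1 LOAD | counter=9 r=(9,8) succ=(0,1) retry=(2,0)
6 | W1 CAS | counter=10 r=(9,8) succ=(1,1) retry=(2,0)

counter=10 r=(9,8) succ=(1,1) retry=(2,0)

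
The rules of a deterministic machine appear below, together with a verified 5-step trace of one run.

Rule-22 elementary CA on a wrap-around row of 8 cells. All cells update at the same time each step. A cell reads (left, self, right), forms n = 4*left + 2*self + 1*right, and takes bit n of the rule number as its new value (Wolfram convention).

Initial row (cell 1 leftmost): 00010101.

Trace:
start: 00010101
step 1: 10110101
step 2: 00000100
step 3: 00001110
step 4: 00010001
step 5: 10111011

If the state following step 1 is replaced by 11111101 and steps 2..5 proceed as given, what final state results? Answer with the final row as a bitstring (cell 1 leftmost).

00000000

state after step 1 := 11111101
step 2: 00000000
step 3: 00000000
step 4: 00000000
step 5: 00000000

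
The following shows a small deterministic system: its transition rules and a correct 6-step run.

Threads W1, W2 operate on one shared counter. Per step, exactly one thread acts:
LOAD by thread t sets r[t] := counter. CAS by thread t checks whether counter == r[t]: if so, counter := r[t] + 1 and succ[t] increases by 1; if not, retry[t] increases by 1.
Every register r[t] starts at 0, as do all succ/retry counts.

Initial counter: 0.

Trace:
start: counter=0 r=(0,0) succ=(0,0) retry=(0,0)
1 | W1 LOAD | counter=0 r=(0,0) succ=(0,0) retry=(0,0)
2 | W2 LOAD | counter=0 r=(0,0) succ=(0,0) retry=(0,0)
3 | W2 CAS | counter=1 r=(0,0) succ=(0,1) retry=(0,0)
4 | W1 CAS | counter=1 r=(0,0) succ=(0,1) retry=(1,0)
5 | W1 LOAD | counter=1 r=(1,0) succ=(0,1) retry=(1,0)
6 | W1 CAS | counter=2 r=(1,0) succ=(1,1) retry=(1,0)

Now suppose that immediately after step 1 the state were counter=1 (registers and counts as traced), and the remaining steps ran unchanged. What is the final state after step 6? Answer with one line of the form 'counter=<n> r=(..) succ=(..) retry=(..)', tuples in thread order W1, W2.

counter=3 r=(2,1) succ=(1,1) retry=(1,0)

state after step 1 := counter=1 r=(0,0) succ=(0,0) retry=(0,0)
2 | W2 LOAD | counter=1 r=(0,1) succ=(0,0) retry=(0,0)
3 | W2 CAS | counter=2 r=(0,1) succ=(0,1) retry=(0,0)
4 | W1 CAS | counter=2 r=(0,1) succ=(0,1) retry=(1,0)
5 | W1 LOAD | counter=2 r=(2,1) succ=(0,1) retry=(1,0)
6 | W1 CAS | counter=3 r=(2,1) succ=(1,1) retry=(1,0)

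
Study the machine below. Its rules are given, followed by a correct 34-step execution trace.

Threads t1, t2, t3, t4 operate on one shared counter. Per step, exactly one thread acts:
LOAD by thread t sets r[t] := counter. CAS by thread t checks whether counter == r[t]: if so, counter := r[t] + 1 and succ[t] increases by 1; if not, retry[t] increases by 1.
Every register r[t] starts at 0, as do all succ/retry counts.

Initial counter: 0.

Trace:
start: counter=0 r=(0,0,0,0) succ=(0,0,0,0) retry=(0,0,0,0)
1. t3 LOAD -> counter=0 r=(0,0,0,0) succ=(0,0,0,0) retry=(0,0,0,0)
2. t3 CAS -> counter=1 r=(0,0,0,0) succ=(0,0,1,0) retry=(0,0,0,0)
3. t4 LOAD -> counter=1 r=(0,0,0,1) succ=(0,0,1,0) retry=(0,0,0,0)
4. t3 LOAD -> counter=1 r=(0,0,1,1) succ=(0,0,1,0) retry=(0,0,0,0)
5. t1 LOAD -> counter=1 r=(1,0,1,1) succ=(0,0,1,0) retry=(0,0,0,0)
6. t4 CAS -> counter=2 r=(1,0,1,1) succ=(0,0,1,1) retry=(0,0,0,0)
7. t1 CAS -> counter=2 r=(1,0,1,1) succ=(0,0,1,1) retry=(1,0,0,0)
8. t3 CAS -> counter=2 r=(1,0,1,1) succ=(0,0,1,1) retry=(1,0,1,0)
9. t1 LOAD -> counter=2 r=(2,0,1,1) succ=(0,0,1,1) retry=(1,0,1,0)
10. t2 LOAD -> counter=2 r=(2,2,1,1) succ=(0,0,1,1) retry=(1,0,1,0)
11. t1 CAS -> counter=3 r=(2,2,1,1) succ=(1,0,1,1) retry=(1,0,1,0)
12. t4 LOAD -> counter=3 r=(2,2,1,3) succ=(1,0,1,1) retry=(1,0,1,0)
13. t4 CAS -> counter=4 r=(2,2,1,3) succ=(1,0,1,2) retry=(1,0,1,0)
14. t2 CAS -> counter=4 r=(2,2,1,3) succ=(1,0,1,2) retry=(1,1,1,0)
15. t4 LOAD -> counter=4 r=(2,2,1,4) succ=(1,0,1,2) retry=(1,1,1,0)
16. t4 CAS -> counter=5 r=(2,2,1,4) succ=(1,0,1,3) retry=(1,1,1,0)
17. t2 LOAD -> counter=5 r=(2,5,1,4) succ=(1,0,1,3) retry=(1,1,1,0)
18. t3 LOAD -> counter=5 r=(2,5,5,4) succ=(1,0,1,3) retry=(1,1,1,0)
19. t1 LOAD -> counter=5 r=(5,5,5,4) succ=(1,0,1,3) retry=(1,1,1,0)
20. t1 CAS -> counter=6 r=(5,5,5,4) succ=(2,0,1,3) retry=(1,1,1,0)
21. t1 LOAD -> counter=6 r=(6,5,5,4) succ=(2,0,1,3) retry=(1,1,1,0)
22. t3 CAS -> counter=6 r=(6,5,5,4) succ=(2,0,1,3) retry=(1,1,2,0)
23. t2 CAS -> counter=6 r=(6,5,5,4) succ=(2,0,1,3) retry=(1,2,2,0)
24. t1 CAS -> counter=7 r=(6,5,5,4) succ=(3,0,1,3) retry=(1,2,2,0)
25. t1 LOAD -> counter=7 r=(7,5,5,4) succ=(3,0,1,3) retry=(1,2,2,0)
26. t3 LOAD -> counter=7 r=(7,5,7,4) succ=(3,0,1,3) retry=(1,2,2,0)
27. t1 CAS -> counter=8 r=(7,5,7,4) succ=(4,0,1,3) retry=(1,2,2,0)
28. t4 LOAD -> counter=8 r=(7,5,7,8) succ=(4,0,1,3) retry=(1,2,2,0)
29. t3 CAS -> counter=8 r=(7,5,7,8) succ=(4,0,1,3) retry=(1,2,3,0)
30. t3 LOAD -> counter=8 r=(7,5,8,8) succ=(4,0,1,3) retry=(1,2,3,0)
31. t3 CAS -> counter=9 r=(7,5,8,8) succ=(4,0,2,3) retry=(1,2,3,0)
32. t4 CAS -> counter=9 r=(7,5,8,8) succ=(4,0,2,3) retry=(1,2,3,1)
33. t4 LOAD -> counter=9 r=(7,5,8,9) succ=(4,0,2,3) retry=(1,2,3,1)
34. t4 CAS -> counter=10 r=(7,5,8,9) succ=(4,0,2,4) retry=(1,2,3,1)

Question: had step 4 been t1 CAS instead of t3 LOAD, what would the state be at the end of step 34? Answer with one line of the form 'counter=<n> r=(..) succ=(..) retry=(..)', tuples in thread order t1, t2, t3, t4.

counter=10 r=(7,5,8,9) succ=(4,0,2,4) retry=(2,2,3,1)

(re-executing from step 4 with the substitution; state before step 4: counter=1 r=(0,0,0,1) succ=(0,0,1,0) retry=(0,0,0,0))
4. t1 CAS -> counter=1 r=(0,0,0,1) succ=(0,0,1,0) retry=(1,0,0,0)
5. t1 LOAD -> counter=1 r=(1,0,0,1) succ=(0,0,1,0) retry=(1,0,0,0)
6. t4 CAS -> counter=2 r=(1,0,0,1) succ=(0,0,1,1) retry=(1,0,0,0)
7. t1 CAS -> counter=2 r=(1,0,0,1) succ=(0,0,1,1) retry=(2,0,0,0)
8. t3 CAS -> counter=2 r=(1,0,0,1) succ=(0,0,1,1) retry=(2,0,1,0)
9. t1 LOAD -> counter=2 r=(2,0,0,1) succ=(0,0,1,1) retry=(2,0,1,0)
10. t2 LOAD -> counter=2 r=(2,2,0,1) succ=(0,0,1,1) retry=(2,0,1,0)
11. t1 CAS -> counter=3 r=(2,2,0,1) succ=(1,0,1,1) retry=(2,0,1,0)
12. t4 LOAD -> counter=3 r=(2,2,0,3) succ=(1,0,1,1) retry=(2,0,1,0)
13. t4 CAS -> counter=4 r=(2,2,0,3) succ=(1,0,1,2) retry=(2,0,1,0)
14. t2 CAS -> counter=4 r=(2,2,0,3) succ=(1,0,1,2) retry=(2,1,1,0)
15. t4 LOAD -> counter=4 r=(2,2,0,4) succ=(1,0,1,2) retry=(2,1,1,0)
16. t4 CAS -> counter=5 r=(2,2,0,4) succ=(1,0,1,3) retry=(2,1,1,0)
17. t2 LOAD -> counter=5 r=(2,5,0,4) succ=(1,0,1,3) retry=(2,1,1,0)
18. t3 LOAD -> counter=5 r=(2,5,5,4) succ=(1,0,1,3) retry=(2,1,1,0)
19. t1 LOAD -> counter=5 r=(5,5,5,4) succ=(1,0,1,3) retry=(2,1,1,0)
20. t1 CAS -> counter=6 r=(5,5,5,4) succ=(2,0,1,3) retry=(2,1,1,0)
21. t1 LOAD -> counter=6 r=(6,5,5,4) succ=(2,0,1,3) retry=(2,1,1,0)
22. t3 CAS -> counter=6 r=(6,5,5,4) succ=(2,0,1,3) retry=(2,1,2,0)
23. t2 CAS -> counter=6 r=(6,5,5,4) succ=(2,0,1,3) retry=(2,2,2,0)
24. t1 CAS -> counter=7 r=(6,5,5,4) succ=(3,0,1,3) retry=(2,2,2,0)
25. t1 LOAD -> counter=7 r=(7,5,5,4) succ=(3,0,1,3) retry=(2,2,2,0)
26. t3 LOAD -> counter=7 r=(7,5,7,4) succ=(3,0,1,3) retry=(2,2,2,0)
27. t1 CAS -> counter=8 r=(7,5,7,4) succ=(4,0,1,3) retry=(2,2,2,0)
28. t4 LOAD -> counter=8 r=(7,5,7,8) succ=(4,0,1,3) retry=(2,2,2,0)
29. t3 CAS -> counter=8 r=(7,5,7,8) succ=(4,0,1,3) retry=(2,2,3,0)
30. t3 LOAD -> counter=8 r=(7,5,8,8) succ=(4,0,1,3) retry=(2,2,3,0)
31. t3 CAS -> counter=9 r=(7,5,8,8) succ=(4,0,2,3) retry=(2,2,3,0)
32. t4 CAS -> counter=9 r=(7,5,8,8) succ=(4,0,2,3) retry=(2,2,3,1)
33. t4 LOAD -> counter=9 r=(7,5,8,9) succ=(4,0,2,3) retry=(2,2,3,1)
34. t4 CAS -> counter=10 r=(7,5,8,9) succ=(4,0,2,4) retry=(2,2,3,1)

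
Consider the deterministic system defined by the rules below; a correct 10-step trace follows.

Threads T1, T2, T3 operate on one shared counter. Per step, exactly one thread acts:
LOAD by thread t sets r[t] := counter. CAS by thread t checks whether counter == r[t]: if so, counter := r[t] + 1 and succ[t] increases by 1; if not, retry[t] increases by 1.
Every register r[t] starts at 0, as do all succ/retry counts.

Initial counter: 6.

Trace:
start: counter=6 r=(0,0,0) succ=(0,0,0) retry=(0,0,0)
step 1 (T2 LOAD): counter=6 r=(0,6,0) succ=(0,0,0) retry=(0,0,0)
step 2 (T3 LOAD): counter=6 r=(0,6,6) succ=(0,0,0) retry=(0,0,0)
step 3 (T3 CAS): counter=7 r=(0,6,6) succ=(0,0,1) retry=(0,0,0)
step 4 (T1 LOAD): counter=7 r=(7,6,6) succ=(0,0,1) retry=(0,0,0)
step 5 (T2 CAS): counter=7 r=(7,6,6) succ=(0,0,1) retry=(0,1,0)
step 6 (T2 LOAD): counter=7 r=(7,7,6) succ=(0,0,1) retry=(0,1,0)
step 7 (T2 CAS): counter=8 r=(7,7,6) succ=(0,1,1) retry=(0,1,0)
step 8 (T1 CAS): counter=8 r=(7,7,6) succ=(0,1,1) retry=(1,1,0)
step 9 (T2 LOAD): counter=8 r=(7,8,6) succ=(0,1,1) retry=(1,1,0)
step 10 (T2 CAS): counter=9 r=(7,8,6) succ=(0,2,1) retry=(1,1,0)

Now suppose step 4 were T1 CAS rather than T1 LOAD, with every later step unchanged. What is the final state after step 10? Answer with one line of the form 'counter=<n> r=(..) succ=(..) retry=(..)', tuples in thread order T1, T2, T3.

counter=9 r=(0,8,6) succ=(0,2,1) retry=(2,1,0)

(re-executing from step 4 with the substitution; state before step 4: counter=7 r=(0,6,6) succ=(0,0,1) retry=(0,0,0))
step 4 (T1 CAS): counter=7 r=(0,6,6) succ=(0,0,1) retry=(1,0,0)
step 5 (T2 CAS): counter=7 r=(0,6,6) succ=(0,0,1) retry=(1,1,0)
step 6 (T2 LOAD): counter=7 r=(0,7,6) succ=(0,0,1) retry=(1,1,0)
step 7 (T2 CAS): counter=8 r=(0,7,6) succ=(0,1,1) retry=(1,1,0)
step 8 (T1 CAS): counter=8 r=(0,7,6) succ=(0,1,1) retry=(2,1,0)
step 9 (T2 LOAD): counter=8 r=(0,8,6) succ=(0,1,1) retry=(2,1,0)
step 10 (T2 CAS): counter=9 r=(0,8,6) succ=(0,2,1) retry=(2,1,0)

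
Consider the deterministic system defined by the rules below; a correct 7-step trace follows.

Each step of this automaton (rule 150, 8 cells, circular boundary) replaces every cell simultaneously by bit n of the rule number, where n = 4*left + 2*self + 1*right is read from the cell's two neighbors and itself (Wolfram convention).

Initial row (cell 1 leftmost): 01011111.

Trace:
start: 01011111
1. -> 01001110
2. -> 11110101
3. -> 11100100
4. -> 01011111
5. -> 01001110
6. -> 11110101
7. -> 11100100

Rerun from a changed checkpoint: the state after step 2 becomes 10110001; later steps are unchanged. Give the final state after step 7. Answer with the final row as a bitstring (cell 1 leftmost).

00001010

state after step 2 := 10110001
3. -> 00001010
4. -> 00011011
5. -> 10100000
6. -> 10110001
7. -> 00001010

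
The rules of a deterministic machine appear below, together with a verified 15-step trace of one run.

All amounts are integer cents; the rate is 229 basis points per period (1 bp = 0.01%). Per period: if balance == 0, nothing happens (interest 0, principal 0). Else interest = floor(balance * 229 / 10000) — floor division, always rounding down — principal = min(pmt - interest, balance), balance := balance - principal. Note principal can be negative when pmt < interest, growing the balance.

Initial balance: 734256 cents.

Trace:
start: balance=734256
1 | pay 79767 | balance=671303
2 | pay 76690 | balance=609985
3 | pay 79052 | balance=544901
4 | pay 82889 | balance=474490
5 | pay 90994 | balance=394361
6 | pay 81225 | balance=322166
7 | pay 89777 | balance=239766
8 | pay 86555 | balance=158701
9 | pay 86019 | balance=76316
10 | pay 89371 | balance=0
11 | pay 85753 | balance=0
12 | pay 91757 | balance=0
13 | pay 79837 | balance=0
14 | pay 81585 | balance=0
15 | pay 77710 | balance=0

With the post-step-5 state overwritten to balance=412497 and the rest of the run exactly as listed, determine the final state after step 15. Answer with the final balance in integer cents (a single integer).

state after step 5 := balance=412497
6 | pay 81225 | balance=340718
7 | pay 89777 | balance=258743
8 | pay 86555 | balance=178113
9 | pay 86019 | balance=96172
10 | pay 89371 | balance=9003
11 | pay 85753 | balance=0
12 | pay 91757 | balance=0
13 | pay 79837 | balance=0
14 | pay 81585 | balance=0
15 | pay 77710 | balance=0

0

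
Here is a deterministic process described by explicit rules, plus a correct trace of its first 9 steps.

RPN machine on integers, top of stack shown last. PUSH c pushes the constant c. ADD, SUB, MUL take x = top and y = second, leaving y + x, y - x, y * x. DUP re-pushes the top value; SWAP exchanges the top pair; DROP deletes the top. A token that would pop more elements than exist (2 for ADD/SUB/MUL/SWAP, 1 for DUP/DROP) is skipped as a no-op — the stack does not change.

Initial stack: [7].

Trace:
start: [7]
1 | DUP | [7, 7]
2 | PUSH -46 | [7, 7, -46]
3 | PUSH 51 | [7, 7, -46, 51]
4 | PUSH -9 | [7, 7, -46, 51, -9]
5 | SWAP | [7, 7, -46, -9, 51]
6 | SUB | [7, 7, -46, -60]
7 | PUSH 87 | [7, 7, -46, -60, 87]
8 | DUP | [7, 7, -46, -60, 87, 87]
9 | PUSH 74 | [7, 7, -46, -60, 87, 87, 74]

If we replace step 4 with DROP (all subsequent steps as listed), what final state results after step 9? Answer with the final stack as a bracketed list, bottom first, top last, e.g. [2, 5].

[7, -53, 87, 87, 74]

(re-executing from step 4 with the substitution; state before step 4: [7, 7, -46, 51])
4 | DROP | [7, 7, -46]
5 | SWAP | [7, -46, 7]
6 | SUB | [7, -53]
7 | PUSH 87 | [7, -53, 87]
8 | DUP | [7, -53, 87, 87]
9 | PUSH 74 | [7, -53, 87, 87, 74]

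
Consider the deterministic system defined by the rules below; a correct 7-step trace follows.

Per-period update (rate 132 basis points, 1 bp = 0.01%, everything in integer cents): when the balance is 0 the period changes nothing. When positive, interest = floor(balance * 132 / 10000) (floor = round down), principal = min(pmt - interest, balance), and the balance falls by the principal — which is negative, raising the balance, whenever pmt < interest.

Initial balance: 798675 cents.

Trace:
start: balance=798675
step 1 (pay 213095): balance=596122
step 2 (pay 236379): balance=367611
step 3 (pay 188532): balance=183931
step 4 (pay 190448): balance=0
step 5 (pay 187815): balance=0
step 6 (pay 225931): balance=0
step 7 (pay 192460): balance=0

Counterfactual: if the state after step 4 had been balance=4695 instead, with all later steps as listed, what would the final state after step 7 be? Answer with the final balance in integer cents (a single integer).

0

state after step 4 := balance=4695
step 5 (pay 187815): balance=0
step 6 (pay 225931): balance=0
step 7 (pay 192460): balance=0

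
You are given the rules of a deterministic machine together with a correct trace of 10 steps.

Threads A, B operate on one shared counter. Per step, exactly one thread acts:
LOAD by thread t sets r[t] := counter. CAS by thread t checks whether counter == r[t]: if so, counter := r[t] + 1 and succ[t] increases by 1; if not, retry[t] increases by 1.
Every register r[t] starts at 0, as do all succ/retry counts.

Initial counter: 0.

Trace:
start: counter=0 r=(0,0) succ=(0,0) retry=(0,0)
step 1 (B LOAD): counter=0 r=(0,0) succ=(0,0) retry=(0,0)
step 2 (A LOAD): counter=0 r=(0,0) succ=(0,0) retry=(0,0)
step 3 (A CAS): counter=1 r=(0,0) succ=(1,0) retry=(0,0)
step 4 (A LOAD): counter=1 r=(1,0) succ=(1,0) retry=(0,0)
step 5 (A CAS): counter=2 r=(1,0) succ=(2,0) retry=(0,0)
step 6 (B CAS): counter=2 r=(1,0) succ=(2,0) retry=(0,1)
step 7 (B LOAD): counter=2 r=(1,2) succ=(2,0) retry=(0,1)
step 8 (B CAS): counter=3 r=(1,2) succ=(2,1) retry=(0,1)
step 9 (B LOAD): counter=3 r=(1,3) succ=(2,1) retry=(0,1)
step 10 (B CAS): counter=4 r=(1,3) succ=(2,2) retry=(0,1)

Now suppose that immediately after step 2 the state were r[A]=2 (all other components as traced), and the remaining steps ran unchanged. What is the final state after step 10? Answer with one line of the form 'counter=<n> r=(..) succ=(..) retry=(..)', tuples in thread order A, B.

state after step 2 := counter=0 r=(2,0) succ=(0,0) retry=(0,0)
step 3 (A CAS): counter=0 r=(2,0) succ=(0,0) retry=(1,0)
step 4 (A LOAD): counter=0 r=(0,0) succ=(0,0) retry=(1,0)
step 5 (A CAS): counter=1 r=(0,0) succ=(1,0) retry=(1,0)
step 6 (B CAS): counter=1 r=(0,0) succ=(1,0) retry=(1,1)
step 7 (B LOAD): counter=1 r=(0,1) succ=(1,0) retry=(1,1)
step 8 (B CAS): counter=2 r=(0,1) succ=(1,1) retry=(1,1)
step 9 (B LOAD): counter=2 r=(0,2) succ=(1,1) retry=(1,1)
step 10 (B CAS): counter=3 r=(0,2) succ=(1,2) retry=(1,1)

counter=3 r=(0,2) succ=(1,2) retry=(1,1)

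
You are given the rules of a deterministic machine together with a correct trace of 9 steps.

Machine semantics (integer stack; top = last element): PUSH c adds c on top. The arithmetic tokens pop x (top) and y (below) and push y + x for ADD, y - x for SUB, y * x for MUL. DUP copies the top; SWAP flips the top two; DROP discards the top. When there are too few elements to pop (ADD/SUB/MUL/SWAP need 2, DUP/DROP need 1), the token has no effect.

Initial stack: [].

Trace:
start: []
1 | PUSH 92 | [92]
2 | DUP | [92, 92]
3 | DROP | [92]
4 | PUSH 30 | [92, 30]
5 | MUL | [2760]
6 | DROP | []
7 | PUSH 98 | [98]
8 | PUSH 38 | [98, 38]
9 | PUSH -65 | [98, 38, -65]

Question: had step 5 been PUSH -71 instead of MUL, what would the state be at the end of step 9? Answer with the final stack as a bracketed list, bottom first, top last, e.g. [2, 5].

(re-executing from step 5 with the substitution; state before step 5: [92, 30])
5 | PUSH -71 | [92, 30, -71]
6 | DROP | [92, 30]
7 | PUSH 98 | [92, 30, 98]
8 | PUSH 38 | [92, 30, 98, 38]
9 | PUSH -65 | [92, 30, 98, 38, -65]

[92, 30, 98, 38, -65]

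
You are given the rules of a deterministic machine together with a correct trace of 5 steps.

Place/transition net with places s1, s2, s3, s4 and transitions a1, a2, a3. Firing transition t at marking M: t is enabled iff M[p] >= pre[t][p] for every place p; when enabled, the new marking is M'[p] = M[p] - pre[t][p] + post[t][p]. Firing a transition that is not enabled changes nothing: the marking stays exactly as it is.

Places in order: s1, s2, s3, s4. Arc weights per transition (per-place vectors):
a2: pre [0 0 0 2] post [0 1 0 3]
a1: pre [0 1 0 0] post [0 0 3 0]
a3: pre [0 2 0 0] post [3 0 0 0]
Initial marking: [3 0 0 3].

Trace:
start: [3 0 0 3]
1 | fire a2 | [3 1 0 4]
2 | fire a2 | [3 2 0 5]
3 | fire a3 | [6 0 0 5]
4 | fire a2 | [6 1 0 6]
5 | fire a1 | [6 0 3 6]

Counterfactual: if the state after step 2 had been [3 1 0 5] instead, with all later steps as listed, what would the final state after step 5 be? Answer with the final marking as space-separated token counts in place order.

3 1 3 6

state after step 2 := [3 1 0 5]
3 | fire a3 | [3 1 0 5]
4 | fire a2 | [3 2 0 6]
5 | fire a1 | [3 1 3 6]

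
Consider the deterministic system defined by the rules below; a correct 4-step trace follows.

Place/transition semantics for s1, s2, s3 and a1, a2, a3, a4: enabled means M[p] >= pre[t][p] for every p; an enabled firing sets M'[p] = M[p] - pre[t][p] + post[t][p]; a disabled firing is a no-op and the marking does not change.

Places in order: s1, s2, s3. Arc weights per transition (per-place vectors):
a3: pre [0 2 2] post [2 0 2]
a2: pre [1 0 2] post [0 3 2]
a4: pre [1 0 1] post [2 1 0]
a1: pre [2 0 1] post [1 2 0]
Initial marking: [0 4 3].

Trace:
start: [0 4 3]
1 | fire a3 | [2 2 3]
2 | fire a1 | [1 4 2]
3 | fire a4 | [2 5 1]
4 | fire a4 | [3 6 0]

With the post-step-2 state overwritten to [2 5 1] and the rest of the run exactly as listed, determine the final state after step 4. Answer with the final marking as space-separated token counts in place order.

3 6 0

state after step 2 := [2 5 1]
3 | fire a4 | [3 6 0]
4 | fire a4 | [3 6 0]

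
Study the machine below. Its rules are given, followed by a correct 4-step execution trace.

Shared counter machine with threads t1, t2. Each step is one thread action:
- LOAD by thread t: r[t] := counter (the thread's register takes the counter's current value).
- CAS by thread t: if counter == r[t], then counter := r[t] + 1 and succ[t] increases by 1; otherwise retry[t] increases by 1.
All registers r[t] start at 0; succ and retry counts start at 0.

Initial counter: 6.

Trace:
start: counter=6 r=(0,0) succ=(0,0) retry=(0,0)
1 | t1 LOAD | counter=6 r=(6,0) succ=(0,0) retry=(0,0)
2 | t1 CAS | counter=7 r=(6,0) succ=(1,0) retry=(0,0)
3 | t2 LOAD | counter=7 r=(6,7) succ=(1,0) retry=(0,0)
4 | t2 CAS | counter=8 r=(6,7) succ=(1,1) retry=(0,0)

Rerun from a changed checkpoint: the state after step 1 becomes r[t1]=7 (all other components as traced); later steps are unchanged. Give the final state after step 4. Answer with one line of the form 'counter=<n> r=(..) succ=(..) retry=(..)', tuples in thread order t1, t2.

state after step 1 := counter=6 r=(7,0) succ=(0,0) retry=(0,0)
2 | t1 CAS | counter=6 r=(7,0) succ=(0,0) retry=(1,0)
3 | t2 LOAD | counter=6 r=(7,6) succ=(0,0) retry=(1,0)
4 | t2 CAS | counter=7 r=(7,6) succ=(0,1) retry=(1,0)

counter=7 r=(7,6) succ=(0,1) retry=(1,0)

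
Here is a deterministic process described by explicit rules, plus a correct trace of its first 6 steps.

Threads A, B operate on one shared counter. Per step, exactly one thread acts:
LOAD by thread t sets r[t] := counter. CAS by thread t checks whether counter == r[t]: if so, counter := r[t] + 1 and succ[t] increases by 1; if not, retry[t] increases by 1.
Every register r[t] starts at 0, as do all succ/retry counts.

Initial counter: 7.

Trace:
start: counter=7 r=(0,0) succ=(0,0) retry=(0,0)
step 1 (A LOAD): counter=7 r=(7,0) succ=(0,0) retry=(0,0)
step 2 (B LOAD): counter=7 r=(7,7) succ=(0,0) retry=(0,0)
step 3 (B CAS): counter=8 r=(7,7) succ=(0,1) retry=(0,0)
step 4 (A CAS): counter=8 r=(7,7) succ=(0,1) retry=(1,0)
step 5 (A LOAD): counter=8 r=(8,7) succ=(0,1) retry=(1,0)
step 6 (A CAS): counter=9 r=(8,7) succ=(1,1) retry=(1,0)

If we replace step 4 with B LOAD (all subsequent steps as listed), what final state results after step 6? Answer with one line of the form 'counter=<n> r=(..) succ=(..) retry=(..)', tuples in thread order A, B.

(re-executing from step 4 with the substitution; state before step 4: counter=8 r=(7,7) succ=(0,1) retry=(0,0))
step 4 (B LOAD): counter=8 r=(7,8) succ=(0,1) retry=(0,0)
step 5 (A LOAD): counter=8 r=(8,8) succ=(0,1) retry=(0,0)
step 6 (A CAS): counter=9 r=(8,8) succ=(1,1) retry=(0,0)

counter=9 r=(8,8) succ=(1,1) retry=(0,0)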